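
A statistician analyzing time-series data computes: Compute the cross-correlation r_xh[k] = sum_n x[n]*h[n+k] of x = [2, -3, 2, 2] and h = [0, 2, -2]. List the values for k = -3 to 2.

Both sequences indexed from 0 and zero outside their support.
Lags with overlap: k = -3 to 2.
  r_xh[-3] = x[3]*h[0] = 0
  r_xh[-2] = x[2]*h[0] + x[3]*h[1] = 4
  r_xh[-1] = x[1]*h[0] + x[2]*h[1] + x[3]*h[2] = 0
  r_xh[0] = x[0]*h[0] + x[1]*h[1] + x[2]*h[2] = -10
  r_xh[1] = x[0]*h[1] + x[1]*h[2] = 10
  r_xh[2] = x[0]*h[2] = -4
r_xh = [0, 4, 0, -10, 10, -4] (for k = -3, ..., 2)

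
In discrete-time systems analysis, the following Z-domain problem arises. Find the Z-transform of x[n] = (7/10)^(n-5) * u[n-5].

Time-shifting property: if X(z) = Z{x[n]}, then Z{x[n-d]} = z^(-d) * X(z)
X(z) = z/(z - 7/10) for x[n] = (7/10)^n * u[n]
Z{x[n-5]} = z^(-5) * z/(z - 7/10) = z^(-4)/(z - 7/10)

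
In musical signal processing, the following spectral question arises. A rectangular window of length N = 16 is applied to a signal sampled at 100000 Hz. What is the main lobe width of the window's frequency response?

For a rectangular window of length N,
the main lobe width in frequency is 2*f_s/N.
= 2*100000/16 = 12500 Hz
This determines the minimum frequency separation for resolving two sinusoids.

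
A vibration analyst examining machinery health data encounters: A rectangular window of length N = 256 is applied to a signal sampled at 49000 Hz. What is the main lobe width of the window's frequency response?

For a rectangular window of length N,
the main lobe width in frequency is 2*f_s/N.
= 2*49000/256 = 6125/16 Hz
This determines the minimum frequency separation for resolving two sinusoids.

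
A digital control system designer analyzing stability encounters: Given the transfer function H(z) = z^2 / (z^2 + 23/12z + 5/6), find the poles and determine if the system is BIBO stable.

Poles are roots of the denominator: z^2 + 23/12z + 5/6 = 0.
Quadratic formula: z = [-(23/12) +/- sqrt((23/12)^2 - 4*(5/6))] / 2
Discriminant = 529/144 - 10/3 = 49/144; sqrt = 7/12.
z = (-23/12 +/- 7/12) / 2 => z = -2/3 or z = -5/4.
|p1| = 5/4, |p2| = 2/3.
For BIBO stability, all poles must lie inside the unit circle (|p| < 1).
System is UNSTABLE since at least one |p| >= 1.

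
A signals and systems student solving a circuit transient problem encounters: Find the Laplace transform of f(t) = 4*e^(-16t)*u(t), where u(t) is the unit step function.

Standard Laplace transform pair:
e^(-at)*u(t) <-> 1/(s+a)
With a = 16: L{4*e^(-16t)*u(t)} = 4/(s+16), ROC: Re(s) > -16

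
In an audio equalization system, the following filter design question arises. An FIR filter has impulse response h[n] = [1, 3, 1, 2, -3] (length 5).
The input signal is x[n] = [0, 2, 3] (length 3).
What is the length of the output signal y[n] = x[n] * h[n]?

For linear convolution, the output length is:
len(y) = len(x) + len(h) - 1 = 3 + 5 - 1 = 7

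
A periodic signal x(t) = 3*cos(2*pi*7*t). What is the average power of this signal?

Average power of A*cos(wt) is A^2/2.
P = 3^2 / 2 = 9/2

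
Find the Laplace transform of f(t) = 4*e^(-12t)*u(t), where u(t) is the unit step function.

Standard Laplace transform pair:
e^(-at)*u(t) <-> 1/(s+a)
With a = 12: L{4*e^(-12t)*u(t)} = 4/(s+12), ROC: Re(s) > -12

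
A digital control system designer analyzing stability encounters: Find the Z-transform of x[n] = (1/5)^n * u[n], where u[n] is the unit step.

The Z-transform of a^n * u[n] is z/(z-a) for |z| > |a|.
Here a = 1/5, so X(z) = z/(z - (1/5)) = 5z/(5z - 1)
ROC: |z| > 1/5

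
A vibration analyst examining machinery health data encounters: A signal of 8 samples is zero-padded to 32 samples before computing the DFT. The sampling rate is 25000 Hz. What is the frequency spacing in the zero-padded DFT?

Original DFT: N = 8, resolution = f_s/N = 25000/8 = 3125 Hz
Zero-padded DFT: N = 32, resolution = f_s/N = 25000/32 = 3125/4 Hz
Zero-padding interpolates the spectrum (finer frequency grid)
but does NOT improve the true spectral resolution (ability to resolve close frequencies).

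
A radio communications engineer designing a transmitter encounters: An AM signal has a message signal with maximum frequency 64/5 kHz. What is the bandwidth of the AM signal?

In AM (double-sideband), the bandwidth is twice the message frequency.
BW = 2 * f_m = 2 * 64/5 kHz = 128/5 kHz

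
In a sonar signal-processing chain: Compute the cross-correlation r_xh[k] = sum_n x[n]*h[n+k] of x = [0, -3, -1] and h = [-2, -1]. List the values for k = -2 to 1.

Both sequences indexed from 0 and zero outside their support.
Lags with overlap: k = -2 to 1.
  r_xh[-2] = x[2]*h[0] = 2
  r_xh[-1] = x[1]*h[0] + x[2]*h[1] = 7
  r_xh[0] = x[0]*h[0] + x[1]*h[1] = 3
  r_xh[1] = x[0]*h[1] = 0
r_xh = [2, 7, 3, 0] (for k = -2, ..., 1)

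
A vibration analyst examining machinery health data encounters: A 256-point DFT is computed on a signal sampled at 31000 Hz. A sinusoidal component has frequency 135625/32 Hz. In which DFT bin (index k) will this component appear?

DFT frequency resolution = f_s/N = 31000/256 = 3875/32 Hz
Bin index k = f_signal / resolution = 135625/32 / 3875/32 = 35
The signal frequency 135625/32 Hz falls in DFT bin k = 35.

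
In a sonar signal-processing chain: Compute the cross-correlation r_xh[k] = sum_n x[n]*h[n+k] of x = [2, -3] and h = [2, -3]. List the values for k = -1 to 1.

Both sequences indexed from 0 and zero outside their support.
Lags with overlap: k = -1 to 1.
  r_xh[-1] = x[1]*h[0] = -6
  r_xh[0] = x[0]*h[0] + x[1]*h[1] = 13
  r_xh[1] = x[0]*h[1] = -6
r_xh = [-6, 13, -6] (for k = -1, ..., 1)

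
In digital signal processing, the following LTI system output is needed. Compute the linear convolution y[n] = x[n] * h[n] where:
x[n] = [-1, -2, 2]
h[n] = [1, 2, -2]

y[n] = sum_k x[k]*h[n-k]. Output length = len(x) + len(h) - 1 = 3 + 3 - 1 = 5.
y[0] = -1*1 = -1
y[1] = -2*1 + -1*2 = -4
y[2] = 2*1 + -2*2 + -1*-2 = 0
y[3] = 2*2 + -2*-2 = 8
y[4] = 2*-2 = -4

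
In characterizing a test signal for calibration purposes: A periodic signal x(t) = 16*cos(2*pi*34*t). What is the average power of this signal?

Average power of A*cos(wt) is A^2/2.
P = 16^2 / 2 = 256/2 = 128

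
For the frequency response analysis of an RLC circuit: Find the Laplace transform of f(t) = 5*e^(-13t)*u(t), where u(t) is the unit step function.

Standard Laplace transform pair:
e^(-at)*u(t) <-> 1/(s+a)
With a = 13: L{5*e^(-13t)*u(t)} = 5/(s+13), ROC: Re(s) > -13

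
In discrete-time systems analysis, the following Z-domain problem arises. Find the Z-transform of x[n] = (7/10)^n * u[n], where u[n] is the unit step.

The Z-transform of a^n * u[n] is z/(z-a) for |z| > |a|.
Here a = 7/10, so X(z) = z/(z - (7/10)) = 10z/(10z - 7)
ROC: |z| > 7/10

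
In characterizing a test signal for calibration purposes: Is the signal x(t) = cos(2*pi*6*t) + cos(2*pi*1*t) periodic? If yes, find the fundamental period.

f1 = 6 Hz, f2 = 1 Hz
Period T1 = 1/6, T2 = 1/1
Ratio T1/T2 = 1/6, which is rational.
The signal is periodic with fundamental period T = 1/GCD(6,1) = 1 s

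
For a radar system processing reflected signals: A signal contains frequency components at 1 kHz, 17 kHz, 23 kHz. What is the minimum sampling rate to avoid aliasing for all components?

The highest frequency component is f_max = 23 kHz.
Nyquist rate = 2 * f_max = 2 * 23 kHz = 46 kHz.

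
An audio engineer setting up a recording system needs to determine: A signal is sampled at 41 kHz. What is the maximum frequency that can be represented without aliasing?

The maximum frequency that can be represented without aliasing
is the Nyquist frequency: f_max = f_s / 2 = 41 kHz / 2 = 41/2 kHz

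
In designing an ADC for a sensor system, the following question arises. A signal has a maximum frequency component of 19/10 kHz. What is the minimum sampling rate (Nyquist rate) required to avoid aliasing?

By the Nyquist-Shannon sampling theorem,
the minimum sampling rate (Nyquist rate) must be at least 2 * f_max.
Nyquist rate = 2 * 19/10 kHz = 19/5 kHz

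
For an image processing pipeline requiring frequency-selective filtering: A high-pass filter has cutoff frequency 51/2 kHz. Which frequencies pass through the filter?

A high-pass filter passes all frequencies above the cutoff frequency 51/2 kHz and attenuates lower frequencies.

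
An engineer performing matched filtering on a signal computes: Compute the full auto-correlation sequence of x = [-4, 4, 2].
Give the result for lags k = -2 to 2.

r_xx[k] = sum_m x[m]*x[m+k], indexed from 0, for k = -2 to 2:
  r_xx[-2] = x[2]*x[0] = -8
  r_xx[-1] = x[1]*x[0] + x[2]*x[1] = -8
  r_xx[0] = x[0]*x[0] + x[1]*x[1] + x[2]*x[2] = 36
  r_xx[1] = x[0]*x[1] + x[1]*x[2] = -8
  r_xx[2] = x[0]*x[2] = -8
r_xx = [-8, -8, 36, -8, -8]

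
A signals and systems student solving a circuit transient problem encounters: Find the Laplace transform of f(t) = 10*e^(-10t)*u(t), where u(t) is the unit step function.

Standard Laplace transform pair:
e^(-at)*u(t) <-> 1/(s+a)
With a = 10: L{10*e^(-10t)*u(t)} = 10/(s+10), ROC: Re(s) > -10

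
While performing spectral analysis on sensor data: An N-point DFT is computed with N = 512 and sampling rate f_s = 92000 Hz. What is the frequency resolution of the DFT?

DFT frequency resolution = f_s / N
= 92000 / 512 = 2875/16 Hz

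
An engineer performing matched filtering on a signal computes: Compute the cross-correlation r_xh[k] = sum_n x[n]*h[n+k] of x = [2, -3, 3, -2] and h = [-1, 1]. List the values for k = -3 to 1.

Both sequences indexed from 0 and zero outside their support.
Lags with overlap: k = -3 to 1.
  r_xh[-3] = x[3]*h[0] = 2
  r_xh[-2] = x[2]*h[0] + x[3]*h[1] = -5
  r_xh[-1] = x[1]*h[0] + x[2]*h[1] = 6
  r_xh[0] = x[0]*h[0] + x[1]*h[1] = -5
  r_xh[1] = x[0]*h[1] = 2
r_xh = [2, -5, 6, -5, 2] (for k = -3, ..., 1)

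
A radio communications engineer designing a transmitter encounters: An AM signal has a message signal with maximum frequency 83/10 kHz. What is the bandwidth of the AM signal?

In AM (double-sideband), the bandwidth is twice the message frequency.
BW = 2 * f_m = 2 * 83/10 kHz = 83/5 kHz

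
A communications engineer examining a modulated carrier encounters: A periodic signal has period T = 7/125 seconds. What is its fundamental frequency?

The fundamental frequency is the reciprocal of the period.
f = 1/T = 1/(7/125) = 125/7 Hz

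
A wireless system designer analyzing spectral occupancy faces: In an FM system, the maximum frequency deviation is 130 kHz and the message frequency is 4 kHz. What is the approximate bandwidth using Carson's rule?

Carson's rule: BW = 2*(delta_f + f_m)
= 2*(130 + 4) kHz = 268 kHz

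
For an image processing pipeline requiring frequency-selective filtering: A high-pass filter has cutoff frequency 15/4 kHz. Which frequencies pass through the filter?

A high-pass filter passes all frequencies above the cutoff frequency 15/4 kHz and attenuates lower frequencies.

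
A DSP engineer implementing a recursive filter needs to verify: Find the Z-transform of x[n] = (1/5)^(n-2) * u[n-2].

Time-shifting property: if X(z) = Z{x[n]}, then Z{x[n-d]} = z^(-d) * X(z)
X(z) = z/(z - 1/5) for x[n] = (1/5)^n * u[n]
Z{x[n-2]} = z^(-2) * z/(z - 1/5) = z^(-1)/(z - 1/5)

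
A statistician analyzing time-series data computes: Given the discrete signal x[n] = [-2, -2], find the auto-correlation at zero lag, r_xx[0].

The auto-correlation at zero lag r_xx[0] equals the signal energy.
r_xx[0] = sum of x[n]^2 = (-2)^2 + (-2)^2
= 4 + 4 = 8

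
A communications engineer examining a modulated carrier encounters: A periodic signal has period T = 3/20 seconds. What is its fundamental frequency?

The fundamental frequency is the reciprocal of the period.
f = 1/T = 1/(3/20) = 20/3 Hz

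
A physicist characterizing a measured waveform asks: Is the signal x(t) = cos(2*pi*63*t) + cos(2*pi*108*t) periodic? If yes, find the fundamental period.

f1 = 63 Hz, f2 = 108 Hz
Period T1 = 1/63, T2 = 1/108
Ratio T1/T2 = 108/63, which is rational.
The signal is periodic with fundamental period T = 1/GCD(63,108) = 1/9 s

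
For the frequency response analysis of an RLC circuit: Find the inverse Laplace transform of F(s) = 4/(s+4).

Standard pair: k/(s+a) <-> k*e^(-at)*u(t)
With k=4, a=4: f(t) = 4*e^(-4t)*u(t)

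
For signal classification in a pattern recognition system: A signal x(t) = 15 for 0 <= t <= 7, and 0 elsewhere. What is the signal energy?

Energy = integral of |x(t)|^2 dt over the signal duration
= 15^2 * 7 = 225 * 7 = 1575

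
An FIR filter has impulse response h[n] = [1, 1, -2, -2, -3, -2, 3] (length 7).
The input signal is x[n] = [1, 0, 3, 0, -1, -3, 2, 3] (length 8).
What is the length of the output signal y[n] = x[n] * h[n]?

For linear convolution, the output length is:
len(y) = len(x) + len(h) - 1 = 8 + 7 - 1 = 14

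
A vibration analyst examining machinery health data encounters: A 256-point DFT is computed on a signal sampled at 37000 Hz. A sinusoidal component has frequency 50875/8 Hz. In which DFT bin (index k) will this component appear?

DFT frequency resolution = f_s/N = 37000/256 = 4625/32 Hz
Bin index k = f_signal / resolution = 50875/8 / 4625/32 = 44
The signal frequency 50875/8 Hz falls in DFT bin k = 44.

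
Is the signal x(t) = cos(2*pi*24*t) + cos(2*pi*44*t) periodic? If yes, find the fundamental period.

f1 = 24 Hz, f2 = 44 Hz
Period T1 = 1/24, T2 = 1/44
Ratio T1/T2 = 44/24, which is rational.
The signal is periodic with fundamental period T = 1/GCD(24,44) = 1/4 s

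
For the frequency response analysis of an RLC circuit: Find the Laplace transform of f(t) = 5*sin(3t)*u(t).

Standard pair: sin(wt)*u(t) <-> w/(s^2+w^2)
With w = 3: L{5*sin(3t)*u(t)} = 15/(s^2+9)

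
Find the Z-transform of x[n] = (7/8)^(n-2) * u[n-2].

Time-shifting property: if X(z) = Z{x[n]}, then Z{x[n-d]} = z^(-d) * X(z)
X(z) = z/(z - 7/8) for x[n] = (7/8)^n * u[n]
Z{x[n-2]} = z^(-2) * z/(z - 7/8) = z^(-1)/(z - 7/8)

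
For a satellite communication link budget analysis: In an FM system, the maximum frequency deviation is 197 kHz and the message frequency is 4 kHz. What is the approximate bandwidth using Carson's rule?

Carson's rule: BW = 2*(delta_f + f_m)
= 2*(197 + 4) kHz = 402 kHz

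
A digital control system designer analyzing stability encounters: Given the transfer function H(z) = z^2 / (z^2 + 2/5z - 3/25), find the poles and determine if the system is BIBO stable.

Poles are roots of the denominator: z^2 + 2/5z - 3/25 = 0.
Quadratic formula: z = [-(2/5) +/- sqrt((2/5)^2 - 4*(-3/25))] / 2
Discriminant = 4/25 + 12/25 = 16/25; sqrt = 4/5.
z = (-2/5 +/- 4/5) / 2 => z = 1/5 or z = -3/5.
|p1| = 3/5, |p2| = 1/5.
For BIBO stability, all poles must lie inside the unit circle (|p| < 1).
System is STABLE since both |p| < 1.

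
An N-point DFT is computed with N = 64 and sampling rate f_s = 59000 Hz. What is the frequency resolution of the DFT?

DFT frequency resolution = f_s / N
= 59000 / 64 = 7375/8 Hz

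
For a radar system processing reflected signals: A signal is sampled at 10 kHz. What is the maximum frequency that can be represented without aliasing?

The maximum frequency that can be represented without aliasing
is the Nyquist frequency: f_max = f_s / 2 = 10 kHz / 2 = 5 kHz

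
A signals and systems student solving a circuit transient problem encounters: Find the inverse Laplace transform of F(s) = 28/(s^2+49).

Standard pair: w/(s^2+w^2) <-> sin(wt)*u(t)
Recognize w^2 = 49, so w = 7; numerator 28 = 4*7.
f(t) = 4*sin(7t)*u(t)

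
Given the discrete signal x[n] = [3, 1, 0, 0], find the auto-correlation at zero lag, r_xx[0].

The auto-correlation at zero lag r_xx[0] equals the signal energy.
r_xx[0] = sum of x[n]^2 = 3^2 + 1^2 + 0^2 + 0^2
= 9 + 1 + 0 + 0 = 10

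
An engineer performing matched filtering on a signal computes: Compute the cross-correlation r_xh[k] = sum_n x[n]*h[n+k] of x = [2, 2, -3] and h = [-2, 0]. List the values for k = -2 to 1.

Both sequences indexed from 0 and zero outside their support.
Lags with overlap: k = -2 to 1.
  r_xh[-2] = x[2]*h[0] = 6
  r_xh[-1] = x[1]*h[0] + x[2]*h[1] = -4
  r_xh[0] = x[0]*h[0] + x[1]*h[1] = -4
  r_xh[1] = x[0]*h[1] = 0
r_xh = [6, -4, -4, 0] (for k = -2, ..., 1)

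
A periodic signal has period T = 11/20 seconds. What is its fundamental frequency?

The fundamental frequency is the reciprocal of the period.
f = 1/T = 1/(11/20) = 20/11 Hz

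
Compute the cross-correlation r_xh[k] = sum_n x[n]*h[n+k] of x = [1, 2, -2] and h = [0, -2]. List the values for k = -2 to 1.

Both sequences indexed from 0 and zero outside their support.
Lags with overlap: k = -2 to 1.
  r_xh[-2] = x[2]*h[0] = 0
  r_xh[-1] = x[1]*h[0] + x[2]*h[1] = 4
  r_xh[0] = x[0]*h[0] + x[1]*h[1] = -4
  r_xh[1] = x[0]*h[1] = -2
r_xh = [0, 4, -4, -2] (for k = -2, ..., 1)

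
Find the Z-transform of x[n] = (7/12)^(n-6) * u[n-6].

Time-shifting property: if X(z) = Z{x[n]}, then Z{x[n-d]} = z^(-d) * X(z)
X(z) = z/(z - 7/12) for x[n] = (7/12)^n * u[n]
Z{x[n-6]} = z^(-6) * z/(z - 7/12) = z^(-5)/(z - 7/12)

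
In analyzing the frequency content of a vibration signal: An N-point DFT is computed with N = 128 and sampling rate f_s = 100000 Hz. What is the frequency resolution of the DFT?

DFT frequency resolution = f_s / N
= 100000 / 128 = 3125/4 Hz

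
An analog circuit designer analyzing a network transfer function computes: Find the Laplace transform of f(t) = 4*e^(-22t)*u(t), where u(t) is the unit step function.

Standard Laplace transform pair:
e^(-at)*u(t) <-> 1/(s+a)
With a = 22: L{4*e^(-22t)*u(t)} = 4/(s+22), ROC: Re(s) > -22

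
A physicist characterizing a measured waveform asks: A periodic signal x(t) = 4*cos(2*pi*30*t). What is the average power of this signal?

Average power of A*cos(wt) is A^2/2.
P = 4^2 / 2 = 16/2 = 8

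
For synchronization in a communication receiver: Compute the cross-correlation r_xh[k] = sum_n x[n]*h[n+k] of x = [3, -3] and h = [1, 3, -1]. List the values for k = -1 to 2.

Both sequences indexed from 0 and zero outside their support.
Lags with overlap: k = -1 to 2.
  r_xh[-1] = x[1]*h[0] = -3
  r_xh[0] = x[0]*h[0] + x[1]*h[1] = -6
  r_xh[1] = x[0]*h[1] + x[1]*h[2] = 12
  r_xh[2] = x[0]*h[2] = -3
r_xh = [-3, -6, 12, -3] (for k = -1, ..., 2)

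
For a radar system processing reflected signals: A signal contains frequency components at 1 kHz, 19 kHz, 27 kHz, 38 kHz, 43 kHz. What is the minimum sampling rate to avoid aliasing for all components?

The highest frequency component is f_max = 43 kHz.
Nyquist rate = 2 * f_max = 2 * 43 kHz = 86 kHz.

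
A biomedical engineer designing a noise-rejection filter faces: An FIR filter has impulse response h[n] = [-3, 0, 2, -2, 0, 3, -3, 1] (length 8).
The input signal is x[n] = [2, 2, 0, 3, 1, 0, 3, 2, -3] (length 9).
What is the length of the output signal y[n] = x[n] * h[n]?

For linear convolution, the output length is:
len(y) = len(x) + len(h) - 1 = 9 + 8 - 1 = 16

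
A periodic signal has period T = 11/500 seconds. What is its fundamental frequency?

The fundamental frequency is the reciprocal of the period.
f = 1/T = 1/(11/500) = 500/11 Hz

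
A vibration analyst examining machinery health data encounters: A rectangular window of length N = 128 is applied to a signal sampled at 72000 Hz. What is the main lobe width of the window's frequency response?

For a rectangular window of length N,
the main lobe width in frequency is 2*f_s/N.
= 2*72000/128 = 1125 Hz
This determines the minimum frequency separation for resolving two sinusoids.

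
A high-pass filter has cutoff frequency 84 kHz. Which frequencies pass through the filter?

A high-pass filter passes all frequencies above the cutoff frequency 84 kHz and attenuates lower frequencies.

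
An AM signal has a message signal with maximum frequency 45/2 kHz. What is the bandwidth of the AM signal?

In AM (double-sideband), the bandwidth is twice the message frequency.
BW = 2 * f_m = 2 * 45/2 kHz = 45 kHz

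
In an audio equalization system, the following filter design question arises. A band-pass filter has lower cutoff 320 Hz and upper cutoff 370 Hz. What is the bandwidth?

Bandwidth = f_high - f_low
= 370 Hz - 320 Hz = 50 Hz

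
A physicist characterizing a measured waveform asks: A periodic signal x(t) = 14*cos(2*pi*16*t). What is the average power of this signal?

Average power of A*cos(wt) is A^2/2.
P = 14^2 / 2 = 196/2 = 98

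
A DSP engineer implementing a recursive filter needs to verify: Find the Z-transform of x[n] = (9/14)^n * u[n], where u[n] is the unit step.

The Z-transform of a^n * u[n] is z/(z-a) for |z| > |a|.
Here a = 9/14, so X(z) = z/(z - (9/14)) = 14z/(14z - 9)
ROC: |z| > 9/14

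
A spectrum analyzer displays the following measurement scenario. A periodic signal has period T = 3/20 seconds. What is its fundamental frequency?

The fundamental frequency is the reciprocal of the period.
f = 1/T = 1/(3/20) = 20/3 Hz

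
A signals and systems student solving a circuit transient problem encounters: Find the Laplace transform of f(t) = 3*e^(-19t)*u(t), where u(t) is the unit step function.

Standard Laplace transform pair:
e^(-at)*u(t) <-> 1/(s+a)
With a = 19: L{3*e^(-19t)*u(t)} = 3/(s+19), ROC: Re(s) > -19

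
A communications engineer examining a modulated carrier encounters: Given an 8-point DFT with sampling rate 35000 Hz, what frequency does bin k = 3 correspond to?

The frequency of DFT bin k is: f_k = k * f_s / N
f_3 = 3 * 35000 / 8 = 13125 Hz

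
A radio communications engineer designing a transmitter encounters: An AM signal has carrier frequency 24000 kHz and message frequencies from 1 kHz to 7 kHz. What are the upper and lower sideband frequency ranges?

Upper sideband (USB) = fc + [fm_low, fm_high] = 24000 + [1, 7] = [24001, 24007] kHz
Lower sideband (LSB) = fc - [fm_high, fm_low] = 24000 - [7, 1] = [23993, 23999] kHz
Total occupied spectrum: 23993 kHz to 24007 kHz (plus carrier at 24000 kHz)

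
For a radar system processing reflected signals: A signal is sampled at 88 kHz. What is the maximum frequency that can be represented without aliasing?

The maximum frequency that can be represented without aliasing
is the Nyquist frequency: f_max = f_s / 2 = 88 kHz / 2 = 44 kHz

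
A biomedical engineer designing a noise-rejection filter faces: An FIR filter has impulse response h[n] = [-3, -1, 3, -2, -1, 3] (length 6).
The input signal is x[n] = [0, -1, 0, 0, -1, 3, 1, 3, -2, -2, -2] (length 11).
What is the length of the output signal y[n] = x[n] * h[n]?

For linear convolution, the output length is:
len(y) = len(x) + len(h) - 1 = 11 + 6 - 1 = 16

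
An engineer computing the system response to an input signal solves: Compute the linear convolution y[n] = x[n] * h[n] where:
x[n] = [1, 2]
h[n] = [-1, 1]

y[n] = sum_k x[k]*h[n-k]. Output length = len(x) + len(h) - 1 = 2 + 2 - 1 = 3.
y[0] = 1*-1 = -1
y[1] = 2*-1 + 1*1 = -1
y[2] = 2*1 = 2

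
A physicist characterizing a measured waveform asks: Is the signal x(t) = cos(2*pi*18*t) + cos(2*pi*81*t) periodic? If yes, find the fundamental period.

f1 = 18 Hz, f2 = 81 Hz
Period T1 = 1/18, T2 = 1/81
Ratio T1/T2 = 81/18, which is rational.
The signal is periodic with fundamental period T = 1/GCD(18,81) = 1/9 s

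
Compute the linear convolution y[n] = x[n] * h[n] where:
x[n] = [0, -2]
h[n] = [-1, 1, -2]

y[n] = sum_k x[k]*h[n-k]. Output length = len(x) + len(h) - 1 = 2 + 3 - 1 = 4.
y[0] = 0*-1 = 0
y[1] = -2*-1 + 0*1 = 2
y[2] = -2*1 + 0*-2 = -2
y[3] = -2*-2 = 4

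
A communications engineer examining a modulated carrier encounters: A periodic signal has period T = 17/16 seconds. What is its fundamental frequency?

The fundamental frequency is the reciprocal of the period.
f = 1/T = 1/(17/16) = 16/17 Hz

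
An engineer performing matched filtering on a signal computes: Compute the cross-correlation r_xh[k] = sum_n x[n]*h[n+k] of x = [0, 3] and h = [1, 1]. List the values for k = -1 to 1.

Both sequences indexed from 0 and zero outside their support.
Lags with overlap: k = -1 to 1.
  r_xh[-1] = x[1]*h[0] = 3
  r_xh[0] = x[0]*h[0] + x[1]*h[1] = 3
  r_xh[1] = x[0]*h[1] = 0
r_xh = [3, 3, 0] (for k = -1, ..., 1)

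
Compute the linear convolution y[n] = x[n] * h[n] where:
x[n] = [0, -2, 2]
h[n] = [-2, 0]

y[n] = sum_k x[k]*h[n-k]. Output length = len(x) + len(h) - 1 = 3 + 2 - 1 = 4.
y[0] = 0*-2 = 0
y[1] = -2*-2 + 0*0 = 4
y[2] = 2*-2 + -2*0 = -4
y[3] = 2*0 = 0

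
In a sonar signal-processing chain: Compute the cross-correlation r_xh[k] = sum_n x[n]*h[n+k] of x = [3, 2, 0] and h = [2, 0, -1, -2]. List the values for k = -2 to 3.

Both sequences indexed from 0 and zero outside their support.
Lags with overlap: k = -2 to 3.
  r_xh[-2] = x[2]*h[0] = 0
  r_xh[-1] = x[1]*h[0] + x[2]*h[1] = 4
  r_xh[0] = x[0]*h[0] + x[1]*h[1] + x[2]*h[2] = 6
  r_xh[1] = x[0]*h[1] + x[1]*h[2] + x[2]*h[3] = -2
  r_xh[2] = x[0]*h[2] + x[1]*h[3] = -7
  r_xh[3] = x[0]*h[3] = -6
r_xh = [0, 4, 6, -2, -7, -6] (for k = -2, ..., 3)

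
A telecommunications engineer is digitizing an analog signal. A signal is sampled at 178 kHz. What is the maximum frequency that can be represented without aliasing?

The maximum frequency that can be represented without aliasing
is the Nyquist frequency: f_max = f_s / 2 = 178 kHz / 2 = 89 kHz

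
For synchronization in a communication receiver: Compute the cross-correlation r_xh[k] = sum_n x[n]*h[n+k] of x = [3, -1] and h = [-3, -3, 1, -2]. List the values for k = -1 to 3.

Both sequences indexed from 0 and zero outside their support.
Lags with overlap: k = -1 to 3.
  r_xh[-1] = x[1]*h[0] = 3
  r_xh[0] = x[0]*h[0] + x[1]*h[1] = -6
  r_xh[1] = x[0]*h[1] + x[1]*h[2] = -10
  r_xh[2] = x[0]*h[2] + x[1]*h[3] = 5
  r_xh[3] = x[0]*h[3] = -6
r_xh = [3, -6, -10, 5, -6] (for k = -1, ..., 3)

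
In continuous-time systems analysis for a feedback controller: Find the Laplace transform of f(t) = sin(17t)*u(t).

Standard pair: sin(wt)*u(t) <-> w/(s^2+w^2)
With w = 17: L{sin(17t)*u(t)} = 17/(s^2+289)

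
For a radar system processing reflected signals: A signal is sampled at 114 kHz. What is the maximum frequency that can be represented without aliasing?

The maximum frequency that can be represented without aliasing
is the Nyquist frequency: f_max = f_s / 2 = 114 kHz / 2 = 57 kHz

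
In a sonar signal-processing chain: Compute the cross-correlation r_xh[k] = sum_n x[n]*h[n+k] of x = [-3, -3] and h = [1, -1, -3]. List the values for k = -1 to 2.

Both sequences indexed from 0 and zero outside their support.
Lags with overlap: k = -1 to 2.
  r_xh[-1] = x[1]*h[0] = -3
  r_xh[0] = x[0]*h[0] + x[1]*h[1] = 0
  r_xh[1] = x[0]*h[1] + x[1]*h[2] = 12
  r_xh[2] = x[0]*h[2] = 9
r_xh = [-3, 0, 12, 9] (for k = -1, ..., 2)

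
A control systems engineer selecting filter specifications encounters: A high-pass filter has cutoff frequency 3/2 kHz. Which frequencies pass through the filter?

A high-pass filter passes all frequencies above the cutoff frequency 3/2 kHz and attenuates lower frequencies.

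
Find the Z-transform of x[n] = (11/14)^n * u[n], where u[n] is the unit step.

The Z-transform of a^n * u[n] is z/(z-a) for |z| > |a|.
Here a = 11/14, so X(z) = z/(z - (11/14)) = 14z/(14z - 11)
ROC: |z| > 11/14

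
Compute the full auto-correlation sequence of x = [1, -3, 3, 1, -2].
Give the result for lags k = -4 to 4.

r_xx[k] = sum_m x[m]*x[m+k], indexed from 0, for k = -4 to 4:
  r_xx[-4] = x[4]*x[0] = -2
  r_xx[-3] = x[3]*x[0] + x[4]*x[1] = 7
  r_xx[-2] = x[2]*x[0] + x[3]*x[1] + x[4]*x[2] = -6
  r_xx[-1] = x[1]*x[0] + x[2]*x[1] + x[3]*x[2] + x[4]*x[3] = -11
  r_xx[0] = x[0]*x[0] + x[1]*x[1] + x[2]*x[2] + x[3]*x[3] + x[4]*x[4] = 24
  r_xx[1] = x[0]*x[1] + x[1]*x[2] + x[2]*x[3] + x[3]*x[4] = -11
  r_xx[2] = x[0]*x[2] + x[1]*x[3] + x[2]*x[4] = -6
  r_xx[3] = x[0]*x[3] + x[1]*x[4] = 7
  r_xx[4] = x[0]*x[4] = -2
r_xx = [-2, 7, -6, -11, 24, -11, -6, 7, -2]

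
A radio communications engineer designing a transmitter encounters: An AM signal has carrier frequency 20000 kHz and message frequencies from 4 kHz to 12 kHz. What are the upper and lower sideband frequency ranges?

Upper sideband (USB) = fc + [fm_low, fm_high] = 20000 + [4, 12] = [20004, 20012] kHz
Lower sideband (LSB) = fc - [fm_high, fm_low] = 20000 - [12, 4] = [19988, 19996] kHz
Total occupied spectrum: 19988 kHz to 20012 kHz (plus carrier at 20000 kHz)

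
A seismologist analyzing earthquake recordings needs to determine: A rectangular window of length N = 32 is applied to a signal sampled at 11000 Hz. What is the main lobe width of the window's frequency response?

For a rectangular window of length N,
the main lobe width in frequency is 2*f_s/N.
= 2*11000/32 = 1375/2 Hz
This determines the minimum frequency separation for resolving two sinusoids.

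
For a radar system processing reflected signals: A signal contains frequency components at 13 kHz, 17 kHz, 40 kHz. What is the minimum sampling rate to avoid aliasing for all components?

The highest frequency component is f_max = 40 kHz.
Nyquist rate = 2 * f_max = 2 * 40 kHz = 80 kHz.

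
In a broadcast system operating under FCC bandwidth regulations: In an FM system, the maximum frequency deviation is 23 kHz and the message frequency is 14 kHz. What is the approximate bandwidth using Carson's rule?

Carson's rule: BW = 2*(delta_f + f_m)
= 2*(23 + 14) kHz = 74 kHz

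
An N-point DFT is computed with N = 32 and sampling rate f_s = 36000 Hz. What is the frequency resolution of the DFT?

DFT frequency resolution = f_s / N
= 36000 / 32 = 1125 Hz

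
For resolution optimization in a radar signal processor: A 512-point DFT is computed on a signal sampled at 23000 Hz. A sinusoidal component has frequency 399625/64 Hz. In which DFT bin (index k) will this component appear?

DFT frequency resolution = f_s/N = 23000/512 = 2875/64 Hz
Bin index k = f_signal / resolution = 399625/64 / 2875/64 = 139
The signal frequency 399625/64 Hz falls in DFT bin k = 139.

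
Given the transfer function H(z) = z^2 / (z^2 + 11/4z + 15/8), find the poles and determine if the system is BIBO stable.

Poles are roots of the denominator: z^2 + 11/4z + 15/8 = 0.
Quadratic formula: z = [-(11/4) +/- sqrt((11/4)^2 - 4*(15/8))] / 2
Discriminant = 121/16 - 15/2 = 1/16; sqrt = 1/4.
z = (-11/4 +/- 1/4) / 2 => z = -5/4 or z = -3/2.
|p1| = 5/4, |p2| = 3/2.
For BIBO stability, all poles must lie inside the unit circle (|p| < 1).
System is UNSTABLE since at least one |p| >= 1.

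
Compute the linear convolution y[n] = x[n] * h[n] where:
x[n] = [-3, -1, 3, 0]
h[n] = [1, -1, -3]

y[n] = sum_k x[k]*h[n-k]. Output length = len(x) + len(h) - 1 = 4 + 3 - 1 = 6.
y[0] = -3*1 = -3
y[1] = -1*1 + -3*-1 = 2
y[2] = 3*1 + -1*-1 + -3*-3 = 13
y[3] = 0*1 + 3*-1 + -1*-3 = 0
y[4] = 0*-1 + 3*-3 = -9
y[5] = 0*-3 = 0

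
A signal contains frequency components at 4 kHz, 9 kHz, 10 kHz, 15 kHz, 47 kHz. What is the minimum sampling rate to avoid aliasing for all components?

The highest frequency component is f_max = 47 kHz.
Nyquist rate = 2 * f_max = 2 * 47 kHz = 94 kHz.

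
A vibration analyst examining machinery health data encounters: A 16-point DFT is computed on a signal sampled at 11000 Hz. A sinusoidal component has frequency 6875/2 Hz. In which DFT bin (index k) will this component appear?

DFT frequency resolution = f_s/N = 11000/16 = 1375/2 Hz
Bin index k = f_signal / resolution = 6875/2 / 1375/2 = 5
The signal frequency 6875/2 Hz falls in DFT bin k = 5.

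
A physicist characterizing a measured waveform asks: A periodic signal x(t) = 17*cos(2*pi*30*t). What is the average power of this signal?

Average power of A*cos(wt) is A^2/2.
P = 17^2 / 2 = 289/2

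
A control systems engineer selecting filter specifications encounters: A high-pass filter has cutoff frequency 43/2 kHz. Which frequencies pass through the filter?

A high-pass filter passes all frequencies above the cutoff frequency 43/2 kHz and attenuates lower frequencies.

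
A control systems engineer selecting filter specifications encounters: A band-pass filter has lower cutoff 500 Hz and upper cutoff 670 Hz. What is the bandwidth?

Bandwidth = f_high - f_low
= 670 Hz - 500 Hz = 170 Hz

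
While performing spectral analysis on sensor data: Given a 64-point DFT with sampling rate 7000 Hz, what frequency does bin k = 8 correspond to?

The frequency of DFT bin k is: f_k = k * f_s / N
f_8 = 8 * 7000 / 64 = 875 Hz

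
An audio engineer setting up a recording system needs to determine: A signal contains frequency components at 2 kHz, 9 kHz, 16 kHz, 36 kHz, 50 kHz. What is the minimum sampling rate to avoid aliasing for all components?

The highest frequency component is f_max = 50 kHz.
Nyquist rate = 2 * f_max = 2 * 50 kHz = 100 kHz.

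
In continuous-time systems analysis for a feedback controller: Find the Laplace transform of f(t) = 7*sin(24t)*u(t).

Standard pair: sin(wt)*u(t) <-> w/(s^2+w^2)
With w = 24: L{7*sin(24t)*u(t)} = 168/(s^2+576)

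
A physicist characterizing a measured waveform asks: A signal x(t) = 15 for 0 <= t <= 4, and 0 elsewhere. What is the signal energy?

Energy = integral of |x(t)|^2 dt over the signal duration
= 15^2 * 4 = 225 * 4 = 900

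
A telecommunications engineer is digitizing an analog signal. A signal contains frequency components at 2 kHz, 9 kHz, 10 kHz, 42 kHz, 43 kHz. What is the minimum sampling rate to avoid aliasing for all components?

The highest frequency component is f_max = 43 kHz.
Nyquist rate = 2 * f_max = 2 * 43 kHz = 86 kHz.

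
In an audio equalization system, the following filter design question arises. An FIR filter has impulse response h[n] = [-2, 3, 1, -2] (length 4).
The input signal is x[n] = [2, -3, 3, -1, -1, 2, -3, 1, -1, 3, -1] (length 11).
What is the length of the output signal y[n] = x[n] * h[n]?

For linear convolution, the output length is:
len(y) = len(x) + len(h) - 1 = 11 + 4 - 1 = 14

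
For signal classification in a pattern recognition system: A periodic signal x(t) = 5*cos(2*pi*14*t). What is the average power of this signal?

Average power of A*cos(wt) is A^2/2.
P = 5^2 / 2 = 25/2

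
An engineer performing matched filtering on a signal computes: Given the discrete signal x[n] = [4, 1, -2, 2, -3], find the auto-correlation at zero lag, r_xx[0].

The auto-correlation at zero lag r_xx[0] equals the signal energy.
r_xx[0] = sum of x[n]^2 = 4^2 + 1^2 + (-2)^2 + 2^2 + (-3)^2
= 16 + 1 + 4 + 4 + 9 = 34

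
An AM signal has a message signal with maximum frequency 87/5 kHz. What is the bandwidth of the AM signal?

In AM (double-sideband), the bandwidth is twice the message frequency.
BW = 2 * f_m = 2 * 87/5 kHz = 174/5 kHz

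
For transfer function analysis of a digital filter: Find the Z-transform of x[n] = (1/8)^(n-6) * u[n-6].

Time-shifting property: if X(z) = Z{x[n]}, then Z{x[n-d]} = z^(-d) * X(z)
X(z) = z/(z - 1/8) for x[n] = (1/8)^n * u[n]
Z{x[n-6]} = z^(-6) * z/(z - 1/8) = z^(-5)/(z - 1/8)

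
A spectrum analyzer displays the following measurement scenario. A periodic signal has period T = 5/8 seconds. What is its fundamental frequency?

The fundamental frequency is the reciprocal of the period.
f = 1/T = 1/(5/8) = 8/5 Hz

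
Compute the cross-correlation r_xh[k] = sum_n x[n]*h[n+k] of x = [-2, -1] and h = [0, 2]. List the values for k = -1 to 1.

Both sequences indexed from 0 and zero outside their support.
Lags with overlap: k = -1 to 1.
  r_xh[-1] = x[1]*h[0] = 0
  r_xh[0] = x[0]*h[0] + x[1]*h[1] = -2
  r_xh[1] = x[0]*h[1] = -4
r_xh = [0, -2, -4] (for k = -1, ..., 1)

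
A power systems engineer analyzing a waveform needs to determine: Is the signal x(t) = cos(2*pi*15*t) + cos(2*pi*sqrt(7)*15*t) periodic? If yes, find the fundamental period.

f1 = 15 Hz, f2 = 15*sqrt(7) Hz
Ratio f2/f1 = sqrt(7), which is irrational.
Since the frequency ratio is irrational, no common period exists.
The signal is not periodic.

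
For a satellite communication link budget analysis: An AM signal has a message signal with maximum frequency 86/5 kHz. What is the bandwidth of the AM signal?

In AM (double-sideband), the bandwidth is twice the message frequency.
BW = 2 * f_m = 2 * 86/5 kHz = 172/5 kHz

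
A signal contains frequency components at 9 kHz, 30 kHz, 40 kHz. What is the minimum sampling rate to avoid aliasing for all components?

The highest frequency component is f_max = 40 kHz.
Nyquist rate = 2 * f_max = 2 * 40 kHz = 80 kHz.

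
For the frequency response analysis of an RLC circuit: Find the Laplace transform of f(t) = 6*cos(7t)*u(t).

Standard pair: cos(wt)*u(t) <-> s/(s^2+w^2)
With w = 7: L{6*cos(7t)*u(t)} = 6s/(s^2+49)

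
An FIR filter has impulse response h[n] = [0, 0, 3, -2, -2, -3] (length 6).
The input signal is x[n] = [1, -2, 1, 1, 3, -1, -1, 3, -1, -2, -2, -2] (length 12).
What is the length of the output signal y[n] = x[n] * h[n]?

For linear convolution, the output length is:
len(y) = len(x) + len(h) - 1 = 12 + 6 - 1 = 17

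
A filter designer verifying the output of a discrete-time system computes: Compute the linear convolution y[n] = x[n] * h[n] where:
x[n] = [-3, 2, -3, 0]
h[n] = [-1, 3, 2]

y[n] = sum_k x[k]*h[n-k]. Output length = len(x) + len(h) - 1 = 4 + 3 - 1 = 6.
y[0] = -3*-1 = 3
y[1] = 2*-1 + -3*3 = -11
y[2] = -3*-1 + 2*3 + -3*2 = 3
y[3] = 0*-1 + -3*3 + 2*2 = -5
y[4] = 0*3 + -3*2 = -6
y[5] = 0*2 = 0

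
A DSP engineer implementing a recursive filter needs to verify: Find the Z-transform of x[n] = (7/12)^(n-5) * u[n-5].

Time-shifting property: if X(z) = Z{x[n]}, then Z{x[n-d]} = z^(-d) * X(z)
X(z) = z/(z - 7/12) for x[n] = (7/12)^n * u[n]
Z{x[n-5]} = z^(-5) * z/(z - 7/12) = z^(-4)/(z - 7/12)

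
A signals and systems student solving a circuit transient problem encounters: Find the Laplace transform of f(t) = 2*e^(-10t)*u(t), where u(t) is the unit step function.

Standard Laplace transform pair:
e^(-at)*u(t) <-> 1/(s+a)
With a = 10: L{2*e^(-10t)*u(t)} = 2/(s+10), ROC: Re(s) > -10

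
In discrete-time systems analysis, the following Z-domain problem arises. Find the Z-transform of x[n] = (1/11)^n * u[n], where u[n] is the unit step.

The Z-transform of a^n * u[n] is z/(z-a) for |z| > |a|.
Here a = 1/11, so X(z) = z/(z - (1/11)) = 11z/(11z - 1)
ROC: |z| > 1/11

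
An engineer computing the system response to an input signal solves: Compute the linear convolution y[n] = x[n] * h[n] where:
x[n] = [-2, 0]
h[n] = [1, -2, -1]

y[n] = sum_k x[k]*h[n-k]. Output length = len(x) + len(h) - 1 = 2 + 3 - 1 = 4.
y[0] = -2*1 = -2
y[1] = 0*1 + -2*-2 = 4
y[2] = 0*-2 + -2*-1 = 2
y[3] = 0*-1 = 0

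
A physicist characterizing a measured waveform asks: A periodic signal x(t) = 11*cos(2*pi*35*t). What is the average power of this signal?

Average power of A*cos(wt) is A^2/2.
P = 11^2 / 2 = 121/2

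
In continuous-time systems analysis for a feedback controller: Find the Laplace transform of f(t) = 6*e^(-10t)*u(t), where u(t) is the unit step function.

Standard Laplace transform pair:
e^(-at)*u(t) <-> 1/(s+a)
With a = 10: L{6*e^(-10t)*u(t)} = 6/(s+10), ROC: Re(s) > -10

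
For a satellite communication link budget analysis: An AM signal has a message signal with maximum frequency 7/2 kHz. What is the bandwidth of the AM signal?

In AM (double-sideband), the bandwidth is twice the message frequency.
BW = 2 * f_m = 2 * 7/2 kHz = 7 kHz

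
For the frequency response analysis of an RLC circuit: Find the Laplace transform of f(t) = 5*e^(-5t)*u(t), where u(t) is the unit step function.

Standard Laplace transform pair:
e^(-at)*u(t) <-> 1/(s+a)
With a = 5: L{5*e^(-5t)*u(t)} = 5/(s+5), ROC: Re(s) > -5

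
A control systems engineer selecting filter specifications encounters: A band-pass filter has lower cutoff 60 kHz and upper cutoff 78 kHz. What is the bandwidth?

Bandwidth = f_high - f_low
= 78 kHz - 60 kHz = 18 kHz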